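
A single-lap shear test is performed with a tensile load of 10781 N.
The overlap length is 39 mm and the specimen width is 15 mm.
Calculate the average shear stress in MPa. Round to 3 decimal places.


Shear stress = F / (overlap * width)
= 10781 / (39 * 15)
= 10781 / 585
= 18.429 MPa

18.429


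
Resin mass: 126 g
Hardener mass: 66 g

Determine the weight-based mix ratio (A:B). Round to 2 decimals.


Ratio = 126 / 66 = 1.91

1.91


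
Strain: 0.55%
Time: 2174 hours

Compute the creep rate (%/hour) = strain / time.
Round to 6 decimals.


Creep rate = 0.55 / 2174
= 0.000253 %/h

0.000253


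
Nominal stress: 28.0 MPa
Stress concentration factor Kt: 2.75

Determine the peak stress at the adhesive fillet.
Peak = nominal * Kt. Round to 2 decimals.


Peak stress = 28.0 * 2.75
= 77.00 MPa

77.00


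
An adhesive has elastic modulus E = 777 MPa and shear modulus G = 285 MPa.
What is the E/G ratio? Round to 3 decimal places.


E/G = 777 / 285 = 2.726

2.726


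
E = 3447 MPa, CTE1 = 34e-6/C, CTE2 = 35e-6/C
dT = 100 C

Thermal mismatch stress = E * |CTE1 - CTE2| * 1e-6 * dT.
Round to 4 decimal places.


= 3447 * 1e-6 * 100
= 0.3447 MPa

0.3447


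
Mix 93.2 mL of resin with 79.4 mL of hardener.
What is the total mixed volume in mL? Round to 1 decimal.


Total = 93.2 + 79.4 = 172.6 mL

172.6


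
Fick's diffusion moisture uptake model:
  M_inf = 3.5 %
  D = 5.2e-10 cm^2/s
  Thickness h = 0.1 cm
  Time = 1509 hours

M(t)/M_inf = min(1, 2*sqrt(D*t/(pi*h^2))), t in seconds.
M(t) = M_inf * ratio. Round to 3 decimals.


t_sec = 1509 * 3600 = 5432400
ratio = 2*sqrt(5.2e-10*5432400/(pi*0.1^2))
= min(1, 0.599726)
= 0.599726
M(t) = 3.5 * 0.599726 = 2.099 %

2.099


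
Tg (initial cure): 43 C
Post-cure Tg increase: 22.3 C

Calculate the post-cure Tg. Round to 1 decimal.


Post-cure Tg = 43 + 22.3 = 65.3 C

65.3


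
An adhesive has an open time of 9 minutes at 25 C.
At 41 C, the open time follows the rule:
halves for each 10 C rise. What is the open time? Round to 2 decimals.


Factor = 2^((41-25)/10) = 3.0314
Open time = 9 / 3.0314 = 2.97 min

2.97


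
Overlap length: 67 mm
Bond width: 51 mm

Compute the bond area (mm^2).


Bond area = 67 * 51 = 3417 mm^2

3417


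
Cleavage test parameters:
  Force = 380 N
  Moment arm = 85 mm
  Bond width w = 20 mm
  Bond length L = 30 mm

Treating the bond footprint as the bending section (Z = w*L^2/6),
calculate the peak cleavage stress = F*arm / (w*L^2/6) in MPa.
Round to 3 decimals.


M = 380 * 85 = 32300 N*mm
Z = 20 * 30^2 / 6 = 18000 / 6 mm^3
sigma = M / Z = 6 * 32300 / 18000 = 193800 / 18000
= 10.767 MPa

10.767


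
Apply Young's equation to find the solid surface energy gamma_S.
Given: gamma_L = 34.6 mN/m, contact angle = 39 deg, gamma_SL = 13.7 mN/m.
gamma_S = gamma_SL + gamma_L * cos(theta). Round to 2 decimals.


theta_rad = 39 * pi/180 = 0.680678
gamma_S = 13.7 + 34.6 * cos(0.680678)
= 40.59 mN/m

40.59


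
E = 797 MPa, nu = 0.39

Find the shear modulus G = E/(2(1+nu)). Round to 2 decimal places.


G = 797 / (2 * 1.39)
= 286.69 MPa

286.69


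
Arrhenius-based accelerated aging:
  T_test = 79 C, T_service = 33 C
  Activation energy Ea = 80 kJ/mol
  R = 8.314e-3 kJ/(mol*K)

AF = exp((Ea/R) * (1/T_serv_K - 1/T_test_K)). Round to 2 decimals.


T_test_K = 352.15, T_serv_K = 306.15
AF = exp((80/8.314e-3) * (1/306.15 - 1/352.15))
= 60.68

60.68


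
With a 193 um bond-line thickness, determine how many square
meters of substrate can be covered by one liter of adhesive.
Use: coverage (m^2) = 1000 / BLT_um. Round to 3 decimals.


Coverage = 1000 / 193 = 5.181 m^2

5.181


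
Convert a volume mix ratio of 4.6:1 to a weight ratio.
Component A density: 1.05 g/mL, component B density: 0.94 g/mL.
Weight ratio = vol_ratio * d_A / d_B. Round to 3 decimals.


= 4.6 * 1.05 / 0.94 = 5.138

5.138


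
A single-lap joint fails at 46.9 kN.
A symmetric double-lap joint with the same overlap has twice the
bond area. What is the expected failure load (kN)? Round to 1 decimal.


Double-lap load = 2 * 46.9 = 93.8 kN

93.8


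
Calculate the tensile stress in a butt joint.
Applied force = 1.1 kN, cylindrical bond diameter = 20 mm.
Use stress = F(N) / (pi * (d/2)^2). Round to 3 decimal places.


A = pi * 10.0^2 = 314.1593 mm^2
sigma = 1100.0 / 314.1593 = 3.501 MPa

3.501


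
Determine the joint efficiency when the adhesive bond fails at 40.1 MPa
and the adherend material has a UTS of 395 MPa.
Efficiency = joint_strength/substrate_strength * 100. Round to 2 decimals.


Joint efficiency = 40.1 / 395 * 100
= 10.15%

10.15


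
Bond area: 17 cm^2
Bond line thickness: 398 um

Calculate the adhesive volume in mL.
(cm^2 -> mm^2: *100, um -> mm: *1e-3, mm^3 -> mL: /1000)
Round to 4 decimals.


V = 17*100 * 398*1e-3 / 1000
= 0.6766 mL

0.6766


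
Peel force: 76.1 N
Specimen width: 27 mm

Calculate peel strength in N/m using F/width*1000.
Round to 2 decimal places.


Peel strength = 76.1 / 27 * 1000 = 2818.52 N/m

2818.52


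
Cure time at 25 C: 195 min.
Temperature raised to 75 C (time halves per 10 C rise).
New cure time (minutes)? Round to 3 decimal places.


Acceleration factor = 2^(50/10) = 32.0000
New time = 195 / 32.0000 = 6.094 min

6.094


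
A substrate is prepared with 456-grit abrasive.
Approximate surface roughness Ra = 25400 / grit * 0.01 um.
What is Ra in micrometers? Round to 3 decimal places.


Ra = 25400 / 456 * 0.01 = 0.557 um

0.557


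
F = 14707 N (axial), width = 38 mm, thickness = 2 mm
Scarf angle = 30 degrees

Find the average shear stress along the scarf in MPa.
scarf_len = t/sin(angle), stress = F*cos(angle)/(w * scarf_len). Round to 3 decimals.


scarf_len = 2/sin(30 deg) = 4.0000
cos(30 deg) = 0.866025
stress = 14707*0.866025/(38*4.0000) = 83.794 MPa

83.794


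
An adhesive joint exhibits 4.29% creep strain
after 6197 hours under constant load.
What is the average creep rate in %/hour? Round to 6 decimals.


Creep rate = strain / time
= 4.29 / 6197
= 0.000692 %/h

0.000692


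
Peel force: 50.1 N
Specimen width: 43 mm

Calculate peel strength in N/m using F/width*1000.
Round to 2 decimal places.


Peel strength = 50.1 / 43 * 1000 = 1165.12 N/m

1165.12


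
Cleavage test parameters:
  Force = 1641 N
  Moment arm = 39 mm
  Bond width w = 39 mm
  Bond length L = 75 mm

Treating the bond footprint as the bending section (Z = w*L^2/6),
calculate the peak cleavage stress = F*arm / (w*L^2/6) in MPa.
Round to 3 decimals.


M = 1641 * 39 = 63999 N*mm
Z = 39 * 75^2 / 6 = 219375 / 6 mm^3
sigma = M / Z = 6 * 63999 / 219375 = 383994 / 219375
= 1.750 MPa

1.750


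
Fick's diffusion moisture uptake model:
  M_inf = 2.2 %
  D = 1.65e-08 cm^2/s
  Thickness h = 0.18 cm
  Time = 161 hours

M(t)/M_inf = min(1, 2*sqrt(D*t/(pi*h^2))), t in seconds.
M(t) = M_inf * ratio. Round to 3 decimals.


t_sec = 161 * 3600 = 579600
ratio = 2*sqrt(1.65e-08*579600/(pi*0.18^2))
= min(1, 0.613040)
= 0.613040
M(t) = 2.2 * 0.613040 = 1.349 %

1.349


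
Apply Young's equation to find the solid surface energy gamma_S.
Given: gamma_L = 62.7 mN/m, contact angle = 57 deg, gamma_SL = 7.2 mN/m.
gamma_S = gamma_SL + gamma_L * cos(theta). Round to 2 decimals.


theta_rad = 57 * pi/180 = 0.994838
gamma_S = 7.2 + 62.7 * cos(0.994838)
= 41.35 mN/m

41.35


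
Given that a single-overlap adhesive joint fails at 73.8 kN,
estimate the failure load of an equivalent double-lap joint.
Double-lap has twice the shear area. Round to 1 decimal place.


Double-lap factor = 2
Expected load = 73.8 * 2 = 147.6 kN

147.6


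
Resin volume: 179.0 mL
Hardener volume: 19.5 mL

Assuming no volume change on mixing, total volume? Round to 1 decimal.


V_total = 179.0 + 19.5 = 198.5 mL

198.5


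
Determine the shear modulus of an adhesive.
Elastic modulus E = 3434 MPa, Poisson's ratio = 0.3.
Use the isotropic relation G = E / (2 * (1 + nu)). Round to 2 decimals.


G = 3434 / (2*(1+0.3)) = 3434 / 2.60
= 1320.77 MPa

1320.77


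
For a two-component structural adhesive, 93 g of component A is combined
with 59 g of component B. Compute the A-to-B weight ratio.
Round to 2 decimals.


Weight ratio A:B = 93 / 59
= 1.58

1.58


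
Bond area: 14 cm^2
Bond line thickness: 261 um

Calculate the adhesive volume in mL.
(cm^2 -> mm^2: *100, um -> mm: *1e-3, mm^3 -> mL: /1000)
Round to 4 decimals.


V = 14*100 * 261*1e-3 / 1000
= 0.3654 mL

0.3654


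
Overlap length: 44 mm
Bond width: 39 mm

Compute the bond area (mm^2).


Bond area = 44 * 39 = 1716 mm^2

1716


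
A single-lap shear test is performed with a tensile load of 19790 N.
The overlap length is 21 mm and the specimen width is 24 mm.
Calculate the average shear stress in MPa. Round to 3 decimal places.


Shear stress = F / (overlap * width)
= 19790 / (21 * 24)
= 19790 / 504
= 39.266 MPa

39.266


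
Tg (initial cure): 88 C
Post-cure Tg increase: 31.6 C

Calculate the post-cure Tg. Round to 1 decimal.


Post-cure Tg = 88 + 31.6 = 119.6 C

119.6


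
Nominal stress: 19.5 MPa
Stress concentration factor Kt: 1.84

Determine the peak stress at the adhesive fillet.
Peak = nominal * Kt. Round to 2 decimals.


Peak stress = 19.5 * 1.84
= 35.88 MPa

35.88


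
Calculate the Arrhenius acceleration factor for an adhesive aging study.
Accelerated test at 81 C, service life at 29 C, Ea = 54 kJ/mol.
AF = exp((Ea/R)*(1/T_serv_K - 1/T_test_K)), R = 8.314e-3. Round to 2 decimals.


T_test = 354.15 K, T_serv = 302.15 K
Ea/R = 54 / 0.008314 = 6495.07
AF = exp(6495.07 * (1/302.15 - 1/354.15))
= 23.48

23.48


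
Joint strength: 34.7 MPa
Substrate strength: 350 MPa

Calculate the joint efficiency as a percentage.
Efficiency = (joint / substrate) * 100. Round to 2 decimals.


Efficiency = (34.7 / 350) * 100 = 9.91%

9.91


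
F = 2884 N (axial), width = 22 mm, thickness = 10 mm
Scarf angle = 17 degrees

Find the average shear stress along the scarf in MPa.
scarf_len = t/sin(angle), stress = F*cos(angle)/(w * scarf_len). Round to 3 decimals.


scarf_len = 10/sin(17 deg) = 34.2030
cos(17 deg) = 0.956305
stress = 2884*0.956305/(22*34.2030) = 3.665 MPa

3.665


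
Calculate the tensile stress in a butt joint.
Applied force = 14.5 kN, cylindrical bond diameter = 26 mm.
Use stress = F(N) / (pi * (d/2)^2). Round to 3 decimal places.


A = pi * 13.0^2 = 530.9292 mm^2
sigma = 14500.0 / 530.9292 = 27.311 MPa

27.311


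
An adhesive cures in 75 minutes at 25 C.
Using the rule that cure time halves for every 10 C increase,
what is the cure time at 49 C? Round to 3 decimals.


Factor = 2^((49 - 25) / 10) = 5.2780
Cure time = 75 / 5.2780
= 14.210 minutes

14.210


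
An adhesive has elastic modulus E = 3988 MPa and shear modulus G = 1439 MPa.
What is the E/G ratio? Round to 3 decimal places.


E/G = 3988 / 1439 = 2.771

2.771


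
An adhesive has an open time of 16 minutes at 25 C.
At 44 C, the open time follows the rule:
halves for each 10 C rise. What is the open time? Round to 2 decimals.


Factor = 2^((44-25)/10) = 3.7321
Open time = 16 / 3.7321 = 4.29 min

4.29


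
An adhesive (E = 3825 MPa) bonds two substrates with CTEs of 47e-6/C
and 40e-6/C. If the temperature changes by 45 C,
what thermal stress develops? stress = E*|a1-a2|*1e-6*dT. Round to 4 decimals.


Stress = 3825 * |47 - 40| * 1e-6 * 45
= 1.2049 MPa

1.2049


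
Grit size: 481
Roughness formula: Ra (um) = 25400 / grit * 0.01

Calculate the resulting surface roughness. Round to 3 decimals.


Ra = 25400 / 481 * 0.01
= 0.528 um

0.528


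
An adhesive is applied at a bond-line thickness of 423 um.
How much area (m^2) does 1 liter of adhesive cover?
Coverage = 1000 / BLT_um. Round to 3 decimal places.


Coverage = 1000 / 423 = 2.364 m^2

2.364


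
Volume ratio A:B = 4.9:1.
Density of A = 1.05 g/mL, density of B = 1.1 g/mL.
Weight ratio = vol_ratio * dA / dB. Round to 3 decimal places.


Wt ratio = 4.9 * 1.05 / 1.1
= 4.677

4.677


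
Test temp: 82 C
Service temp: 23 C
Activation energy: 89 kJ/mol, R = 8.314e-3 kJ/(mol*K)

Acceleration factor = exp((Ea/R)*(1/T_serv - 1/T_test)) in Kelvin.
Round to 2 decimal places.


AF = exp((89/0.008314)*(1/296.15 - 1/355.15))
= 405.43

405.43


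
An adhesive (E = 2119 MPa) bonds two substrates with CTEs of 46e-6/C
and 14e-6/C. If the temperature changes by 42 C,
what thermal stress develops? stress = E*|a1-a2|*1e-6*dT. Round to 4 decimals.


Stress = 2119 * |46 - 14| * 1e-6 * 42
= 2.8479 MPa

2.8479


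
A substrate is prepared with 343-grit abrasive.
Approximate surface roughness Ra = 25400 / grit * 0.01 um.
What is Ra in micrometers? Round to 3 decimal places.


Ra = 25400 / 343 * 0.01 = 0.741 um

0.741


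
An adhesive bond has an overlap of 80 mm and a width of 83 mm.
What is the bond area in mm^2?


Bond area = overlap * width
= 80 * 83
= 6640 mm^2

6640


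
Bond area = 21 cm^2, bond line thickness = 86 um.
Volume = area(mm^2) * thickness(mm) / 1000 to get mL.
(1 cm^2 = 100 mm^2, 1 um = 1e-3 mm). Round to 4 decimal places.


area_mm2 = 21 * 100 = 2100
blt_mm = 86 * 1e-3 = 0.086
vol_mm3 = 2100 * 0.086 = 180.6
vol_mL = 180.6 / 1000 = 0.1806 mL

0.1806


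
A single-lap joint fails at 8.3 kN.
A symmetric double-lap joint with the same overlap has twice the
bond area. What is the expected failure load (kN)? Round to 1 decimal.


Double-lap load = 2 * 8.3 = 16.6 kN

16.6


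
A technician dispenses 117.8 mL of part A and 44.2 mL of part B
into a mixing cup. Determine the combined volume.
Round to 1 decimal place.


Combined volume = 117.8 + 44.2
= 162.0 mL

162.0


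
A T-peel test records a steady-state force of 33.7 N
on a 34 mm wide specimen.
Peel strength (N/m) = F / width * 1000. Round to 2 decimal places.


Peel strength = 33.7 / 34 * 1000
= 991.18 N/m

991.18


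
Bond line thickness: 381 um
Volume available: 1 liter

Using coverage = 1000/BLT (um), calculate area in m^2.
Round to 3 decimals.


1 L = 1e6 mm^3, thickness = 381 um = 0.381 mm
Area = 1e6 / 0.381 mm^2 = (1e6 / 0.381) / 1e6 m^2 = 1000 / 381 m^2
= 2.625 m^2

2.625


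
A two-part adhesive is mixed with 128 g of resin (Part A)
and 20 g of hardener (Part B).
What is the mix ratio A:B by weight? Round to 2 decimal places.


Mix ratio = mass_A / mass_B
= 128 / 20
= 6.40

6.40


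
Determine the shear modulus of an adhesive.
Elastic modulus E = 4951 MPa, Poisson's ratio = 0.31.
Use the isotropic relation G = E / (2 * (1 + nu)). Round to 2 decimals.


G = 4951 / (2*(1+0.31)) = 4951 / 2.62
= 1889.69 MPa

1889.69


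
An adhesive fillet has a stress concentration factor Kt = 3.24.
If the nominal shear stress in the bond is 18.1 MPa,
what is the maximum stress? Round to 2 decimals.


Max stress = 18.1 * 3.24 = 58.64 MPa

58.64


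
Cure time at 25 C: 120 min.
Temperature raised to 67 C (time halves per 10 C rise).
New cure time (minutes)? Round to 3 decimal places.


Acceleration factor = 2^(42/10) = 18.3792
New time = 120 / 18.3792 = 6.529 min

6.529


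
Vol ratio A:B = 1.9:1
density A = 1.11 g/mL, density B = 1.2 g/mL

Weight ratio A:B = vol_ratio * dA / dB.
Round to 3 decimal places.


Weight ratio = 1.9 * 1.11 / 1.2
= 1.758

1.758


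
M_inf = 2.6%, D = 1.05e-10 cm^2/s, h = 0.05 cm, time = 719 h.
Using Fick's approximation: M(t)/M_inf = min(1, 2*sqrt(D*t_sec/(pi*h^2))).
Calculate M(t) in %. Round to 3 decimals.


t = 2588400 s
ratio = min(1, 2*sqrt(1.05e-10*2588400/(pi*0.0025)))
= 0.372045
M(t) = 2.6 * 0.372045 = 0.967%

0.967


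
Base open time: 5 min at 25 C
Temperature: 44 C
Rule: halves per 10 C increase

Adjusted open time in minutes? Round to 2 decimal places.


Acceleration = 2^((44-25)/10) = 3.7321
Open time = 5 / 3.7321 = 1.34 min

1.34


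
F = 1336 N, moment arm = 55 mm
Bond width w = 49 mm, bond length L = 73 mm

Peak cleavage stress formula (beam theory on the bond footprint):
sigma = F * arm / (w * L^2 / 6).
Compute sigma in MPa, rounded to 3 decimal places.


sigma = (1336 * 55) / (49 * 5329 / 6)
= 73480 * 6 / 261121
= 440880 / 261121
= 1.688 MPa

1.688


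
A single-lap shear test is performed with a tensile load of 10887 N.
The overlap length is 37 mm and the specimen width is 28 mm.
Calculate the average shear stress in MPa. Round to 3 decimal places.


Shear stress = F / (overlap * width)
= 10887 / (37 * 28)
= 10887 / 1036
= 10.509 MPa

10.509


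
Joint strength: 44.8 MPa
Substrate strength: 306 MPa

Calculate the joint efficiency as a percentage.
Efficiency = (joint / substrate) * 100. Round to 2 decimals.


Efficiency = (44.8 / 306) * 100 = 14.64%

14.64


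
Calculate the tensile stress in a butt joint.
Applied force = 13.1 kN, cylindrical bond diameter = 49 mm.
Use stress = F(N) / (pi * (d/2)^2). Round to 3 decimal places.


A = pi * 24.5^2 = 1885.7410 mm^2
sigma = 13100.0 / 1885.7410 = 6.947 MPa

6.947


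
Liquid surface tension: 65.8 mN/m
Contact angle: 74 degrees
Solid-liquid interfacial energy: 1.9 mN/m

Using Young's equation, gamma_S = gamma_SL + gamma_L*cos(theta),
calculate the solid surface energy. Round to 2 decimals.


gamma_S = 1.9 + 65.8 * cos(74)
= 20.04 mN/m

20.04


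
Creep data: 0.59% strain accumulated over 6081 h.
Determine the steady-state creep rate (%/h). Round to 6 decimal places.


Rate = 0.59 / 6081 = 0.000097 %/h

0.000097


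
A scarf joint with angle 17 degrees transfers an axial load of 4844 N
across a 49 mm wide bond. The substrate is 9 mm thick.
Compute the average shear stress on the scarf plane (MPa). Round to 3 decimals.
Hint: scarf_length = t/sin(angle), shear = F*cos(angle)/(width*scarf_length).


scarf_length = 9 / sin(17 deg) = 30.7827 mm
cos(17 deg) = 0.956305
shear stress = 4844 * 0.956305 / (49 * 30.7827)
= 3.071 MPa

3.071


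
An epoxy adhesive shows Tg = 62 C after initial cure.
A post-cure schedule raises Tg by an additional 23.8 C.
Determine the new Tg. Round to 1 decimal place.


New Tg = 62 + 23.8
= 85.8 C

85.8


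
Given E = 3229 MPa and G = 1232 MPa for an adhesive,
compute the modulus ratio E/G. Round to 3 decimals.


E/G ratio = 3229 / 1232 = 2.621

2.621


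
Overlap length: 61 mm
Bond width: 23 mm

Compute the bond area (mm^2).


Bond area = 61 * 23 = 1403 mm^2

1403


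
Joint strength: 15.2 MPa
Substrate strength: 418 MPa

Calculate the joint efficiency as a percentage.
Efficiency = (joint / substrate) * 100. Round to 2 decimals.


Efficiency = (15.2 / 418) * 100 = 3.64%

3.64


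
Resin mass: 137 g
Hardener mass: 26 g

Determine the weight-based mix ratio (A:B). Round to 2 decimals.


Ratio = 137 / 26 = 5.27

5.27


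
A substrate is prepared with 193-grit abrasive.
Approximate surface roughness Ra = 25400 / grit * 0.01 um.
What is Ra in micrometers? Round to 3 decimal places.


Ra = 25400 / 193 * 0.01 = 1.316 um

1.316


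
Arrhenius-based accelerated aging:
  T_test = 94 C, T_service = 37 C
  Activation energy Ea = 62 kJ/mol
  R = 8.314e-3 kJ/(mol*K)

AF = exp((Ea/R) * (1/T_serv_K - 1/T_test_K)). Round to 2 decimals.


T_test_K = 367.15, T_serv_K = 310.15
AF = exp((62/8.314e-3) * (1/310.15 - 1/367.15))
= 41.80

41.80


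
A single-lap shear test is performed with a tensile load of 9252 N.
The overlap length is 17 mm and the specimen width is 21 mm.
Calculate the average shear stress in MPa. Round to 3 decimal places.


Shear stress = F / (overlap * width)
= 9252 / (17 * 21)
= 9252 / 357
= 25.916 MPa

25.916


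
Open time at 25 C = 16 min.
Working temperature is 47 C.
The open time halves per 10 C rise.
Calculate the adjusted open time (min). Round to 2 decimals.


factor = 2^((47 - 25) / 10) = 4.5948
ot = 16 / 4.5948 = 3.48 min

3.48


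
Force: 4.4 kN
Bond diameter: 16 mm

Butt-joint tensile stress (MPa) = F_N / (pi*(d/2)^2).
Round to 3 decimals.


F_N = 4.4 * 1000 = 4400.0 N
A = pi*(8.0)^2 = 201.0619 mm^2
stress = 4400.0 / 201.0619 = 21.884 MPa

21.884


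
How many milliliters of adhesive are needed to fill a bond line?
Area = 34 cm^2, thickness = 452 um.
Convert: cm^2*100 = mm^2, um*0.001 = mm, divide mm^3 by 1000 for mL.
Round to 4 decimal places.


= (34 * 100) * (452 * 0.001) / 1000
= 1.5368 mL

1.5368


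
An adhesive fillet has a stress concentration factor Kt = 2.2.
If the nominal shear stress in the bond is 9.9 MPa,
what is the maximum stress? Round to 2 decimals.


Max stress = 9.9 * 2.2 = 21.78 MPa

21.78


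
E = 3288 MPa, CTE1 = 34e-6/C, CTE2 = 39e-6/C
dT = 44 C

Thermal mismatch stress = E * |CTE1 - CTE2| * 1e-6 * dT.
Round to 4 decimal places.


= 3288 * 5e-6 * 44
= 0.7234 MPa

0.7234


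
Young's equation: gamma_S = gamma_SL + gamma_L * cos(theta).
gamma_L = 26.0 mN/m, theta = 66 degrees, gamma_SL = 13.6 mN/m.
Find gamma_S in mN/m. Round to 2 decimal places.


cos(66 deg) = 0.406737
gamma_S = 13.6 + 26.0 * 0.406737
= 24.18 mN/m

24.18


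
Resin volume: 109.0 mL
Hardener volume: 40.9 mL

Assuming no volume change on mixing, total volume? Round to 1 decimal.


V_total = 109.0 + 40.9 = 149.9 mL

149.9


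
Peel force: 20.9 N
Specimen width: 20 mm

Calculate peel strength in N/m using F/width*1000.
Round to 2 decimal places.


Peel strength = 20.9 / 20 * 1000 = 1045.00 N/m

1045.00


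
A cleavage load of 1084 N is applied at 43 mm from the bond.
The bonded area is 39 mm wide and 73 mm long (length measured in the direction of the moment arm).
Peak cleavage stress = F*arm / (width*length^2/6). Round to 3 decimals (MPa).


Moment = 1084 * 43 = 46612 N*mm
Section modulus = 39 * 5329 / 6 = 207831 / 6 mm^3
Stress = 46612 / (207831 / 6) = 279672 / 207831
= 1.346 MPa

1.346


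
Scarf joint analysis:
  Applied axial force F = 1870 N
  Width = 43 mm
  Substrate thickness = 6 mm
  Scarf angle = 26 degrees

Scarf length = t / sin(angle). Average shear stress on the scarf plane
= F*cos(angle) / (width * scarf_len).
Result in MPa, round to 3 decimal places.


Scarf length = 6 / sin(26 deg) = 13.6870 mm
cos(26 deg) = 0.898794
Shear = 1870 * 0.898794 / (43 * 13.6870)
= 2.856 MPa

2.856


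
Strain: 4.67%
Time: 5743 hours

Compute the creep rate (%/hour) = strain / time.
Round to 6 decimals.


Creep rate = 4.67 / 5743
= 0.000813 %/h

0.000813


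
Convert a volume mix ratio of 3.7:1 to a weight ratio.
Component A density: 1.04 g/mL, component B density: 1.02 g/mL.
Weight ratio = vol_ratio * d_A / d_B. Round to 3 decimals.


= 3.7 * 1.04 / 1.02 = 3.773

3.773


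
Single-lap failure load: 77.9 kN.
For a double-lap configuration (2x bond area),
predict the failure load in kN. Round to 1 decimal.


Failure load = 77.9 * 2 = 155.8 kN

155.8


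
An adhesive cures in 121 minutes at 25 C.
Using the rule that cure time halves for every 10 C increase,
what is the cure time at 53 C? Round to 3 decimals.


Factor = 2^((53 - 25) / 10) = 6.9644
Cure time = 121 / 6.9644
= 17.374 minutes

17.374


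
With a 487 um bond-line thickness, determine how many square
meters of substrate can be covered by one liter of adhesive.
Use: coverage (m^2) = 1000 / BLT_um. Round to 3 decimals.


Coverage = 1000 / 487 = 2.053 m^2

2.053


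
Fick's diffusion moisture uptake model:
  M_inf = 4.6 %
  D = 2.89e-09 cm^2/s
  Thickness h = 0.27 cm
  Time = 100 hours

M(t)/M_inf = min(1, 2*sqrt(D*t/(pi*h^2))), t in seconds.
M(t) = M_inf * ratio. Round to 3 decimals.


t_sec = 100 * 3600 = 360000
ratio = 2*sqrt(2.89e-09*360000/(pi*0.27^2))
= min(1, 0.134800)
= 0.134800
M(t) = 4.6 * 0.134800 = 0.620 %

0.620


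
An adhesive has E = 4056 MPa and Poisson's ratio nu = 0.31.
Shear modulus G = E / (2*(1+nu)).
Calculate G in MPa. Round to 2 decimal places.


G = 4056 / (2*(1+0.31))
= 4056 / 2.62
= 1548.09 MPa

1548.09


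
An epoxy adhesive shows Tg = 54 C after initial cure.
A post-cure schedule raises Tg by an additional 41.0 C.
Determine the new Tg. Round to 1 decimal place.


New Tg = 54 + 41.0
= 95.0 C

95.0


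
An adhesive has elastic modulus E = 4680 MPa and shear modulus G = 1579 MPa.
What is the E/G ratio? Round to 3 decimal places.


E/G = 4680 / 1579 = 2.964

2.964


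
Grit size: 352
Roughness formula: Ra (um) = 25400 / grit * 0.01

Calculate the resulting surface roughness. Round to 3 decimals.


Ra = 25400 / 352 * 0.01
= 0.722 um

0.722


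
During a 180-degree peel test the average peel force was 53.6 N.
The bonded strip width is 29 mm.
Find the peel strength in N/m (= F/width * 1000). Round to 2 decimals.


Peel strength = F/width * 1000
= 53.6 / 29 * 1000
= 1848.28 N/m

1848.28


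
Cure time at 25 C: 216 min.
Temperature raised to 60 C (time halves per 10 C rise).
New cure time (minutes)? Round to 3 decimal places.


Acceleration factor = 2^(35/10) = 11.3137
New time = 216 / 11.3137 = 19.092 min

19.092


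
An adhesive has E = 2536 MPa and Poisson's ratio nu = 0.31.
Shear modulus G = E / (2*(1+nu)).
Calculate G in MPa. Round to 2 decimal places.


G = 2536 / (2*(1+0.31))
= 2536 / 2.62
= 967.94 MPa

967.94


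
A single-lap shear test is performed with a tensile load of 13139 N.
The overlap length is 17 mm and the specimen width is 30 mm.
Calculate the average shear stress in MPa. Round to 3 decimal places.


Shear stress = F / (overlap * width)
= 13139 / (17 * 30)
= 13139 / 510
= 25.763 MPa

25.763


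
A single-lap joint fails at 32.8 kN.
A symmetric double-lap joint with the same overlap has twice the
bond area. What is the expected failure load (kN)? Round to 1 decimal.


Double-lap load = 2 * 32.8 = 65.6 kN

65.6


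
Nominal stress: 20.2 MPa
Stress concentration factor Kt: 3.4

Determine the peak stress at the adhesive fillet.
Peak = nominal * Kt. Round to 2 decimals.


Peak stress = 20.2 * 3.4
= 68.68 MPa

68.68


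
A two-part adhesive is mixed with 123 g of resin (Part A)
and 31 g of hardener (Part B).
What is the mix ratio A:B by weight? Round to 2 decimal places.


Mix ratio = mass_A / mass_B
= 123 / 31
= 3.97

3.97


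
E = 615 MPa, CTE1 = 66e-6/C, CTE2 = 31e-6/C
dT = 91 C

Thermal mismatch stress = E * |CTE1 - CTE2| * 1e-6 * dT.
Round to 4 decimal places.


= 615 * 35e-6 * 91
= 1.9588 MPa

1.9588


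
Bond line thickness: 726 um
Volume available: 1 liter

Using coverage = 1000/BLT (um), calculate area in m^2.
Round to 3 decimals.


1 L = 1e6 mm^3, thickness = 726 um = 0.726 mm
Area = 1e6 / 0.726 mm^2 = (1e6 / 0.726) / 1e6 m^2 = 1000 / 726 m^2
= 1.377 m^2

1.377


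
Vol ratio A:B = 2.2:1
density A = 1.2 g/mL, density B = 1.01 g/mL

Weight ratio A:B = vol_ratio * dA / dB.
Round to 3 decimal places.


Weight ratio = 2.2 * 1.2 / 1.01
= 2.614

2.614


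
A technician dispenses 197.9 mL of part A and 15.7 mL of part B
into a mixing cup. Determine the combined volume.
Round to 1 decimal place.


Combined volume = 197.9 + 15.7
= 213.6 mL

213.6


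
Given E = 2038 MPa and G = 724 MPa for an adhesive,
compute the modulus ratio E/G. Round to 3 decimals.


E/G ratio = 2038 / 724 = 2.815

2.815


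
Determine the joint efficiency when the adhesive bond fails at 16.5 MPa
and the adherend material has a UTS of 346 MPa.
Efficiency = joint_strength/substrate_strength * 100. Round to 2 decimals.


Joint efficiency = 16.5 / 346 * 100
= 4.77%

4.77


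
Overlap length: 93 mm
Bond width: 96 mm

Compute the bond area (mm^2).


Bond area = 93 * 96 = 8928 mm^2

8928


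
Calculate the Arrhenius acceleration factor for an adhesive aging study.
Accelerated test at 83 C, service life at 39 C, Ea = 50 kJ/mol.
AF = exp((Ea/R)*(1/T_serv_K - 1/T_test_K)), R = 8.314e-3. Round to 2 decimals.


T_test = 356.15 K, T_serv = 312.15 K
Ea/R = 50 / 0.008314 = 6013.95
AF = exp(6013.95 * (1/312.15 - 1/356.15))
= 10.81

10.81


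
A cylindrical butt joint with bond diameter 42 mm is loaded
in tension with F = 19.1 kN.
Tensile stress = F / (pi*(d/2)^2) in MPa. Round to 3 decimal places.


Area = pi * (42/2)^2 = 1385.4424 mm^2
Stress = 19.1*1000 / 1385.4424
= 13.786 MPa

13.786


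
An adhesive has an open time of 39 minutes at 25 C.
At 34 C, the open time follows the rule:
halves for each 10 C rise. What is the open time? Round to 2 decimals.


Factor = 2^((34-25)/10) = 1.8661
Open time = 39 / 1.8661 = 20.90 min

20.90


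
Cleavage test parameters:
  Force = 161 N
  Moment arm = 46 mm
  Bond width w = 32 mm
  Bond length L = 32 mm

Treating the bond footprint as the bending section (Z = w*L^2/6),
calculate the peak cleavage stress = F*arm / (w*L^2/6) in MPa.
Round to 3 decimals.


M = 161 * 46 = 7406 N*mm
Z = 32 * 32^2 / 6 = 32768 / 6 mm^3
sigma = M / Z = 6 * 7406 / 32768 = 44436 / 32768
= 1.356 MPa

1.356


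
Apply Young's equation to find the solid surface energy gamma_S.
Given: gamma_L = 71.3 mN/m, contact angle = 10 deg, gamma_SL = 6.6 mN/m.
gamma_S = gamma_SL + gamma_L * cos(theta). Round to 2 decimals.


theta_rad = 10 * pi/180 = 0.174533
gamma_S = 6.6 + 71.3 * cos(0.174533)
= 76.82 mN/m

76.82


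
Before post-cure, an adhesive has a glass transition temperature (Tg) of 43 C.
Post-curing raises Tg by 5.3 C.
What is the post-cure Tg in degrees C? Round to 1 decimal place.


Tg_post = Tg_base + delta_Tg
= 43 + 5.3
= 48.3 C

48.3


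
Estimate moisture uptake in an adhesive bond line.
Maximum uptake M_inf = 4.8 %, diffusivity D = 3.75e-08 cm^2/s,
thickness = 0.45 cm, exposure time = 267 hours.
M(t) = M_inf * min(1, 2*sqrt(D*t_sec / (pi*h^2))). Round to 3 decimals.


Convert time: 267 h = 961200 s
ratio = min(1, 2*sqrt(3.75e-08*961200/(pi*0.45^2)))
= 0.476064
M(t) = 4.8 * 0.476064 = 2.285%

2.285


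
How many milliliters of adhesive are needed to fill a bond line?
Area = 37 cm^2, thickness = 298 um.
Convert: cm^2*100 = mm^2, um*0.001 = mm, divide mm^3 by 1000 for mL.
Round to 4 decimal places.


= (37 * 100) * (298 * 0.001) / 1000
= 1.1026 mL

1.1026


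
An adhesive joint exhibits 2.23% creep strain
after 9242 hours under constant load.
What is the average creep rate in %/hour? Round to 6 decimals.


Creep rate = strain / time
= 2.23 / 9242
= 0.000241 %/h

0.000241


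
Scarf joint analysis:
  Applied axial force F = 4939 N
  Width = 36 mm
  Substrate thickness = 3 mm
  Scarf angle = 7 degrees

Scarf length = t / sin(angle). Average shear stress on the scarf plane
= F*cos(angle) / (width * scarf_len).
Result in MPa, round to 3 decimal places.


Scarf length = 3 / sin(7 deg) = 24.6165 mm
cos(7 deg) = 0.992546
Shear = 4939 * 0.992546 / (36 * 24.6165)
= 5.532 MPa

5.532


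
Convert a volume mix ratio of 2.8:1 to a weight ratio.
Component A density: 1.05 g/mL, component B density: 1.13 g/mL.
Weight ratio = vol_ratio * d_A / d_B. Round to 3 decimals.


= 2.8 * 1.05 / 1.13 = 2.602

2.602


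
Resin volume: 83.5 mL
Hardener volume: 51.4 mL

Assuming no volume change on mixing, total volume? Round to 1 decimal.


V_total = 83.5 + 51.4 = 134.9 mL

134.9


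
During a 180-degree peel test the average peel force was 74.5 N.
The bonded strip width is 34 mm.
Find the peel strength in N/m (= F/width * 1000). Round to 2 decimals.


Peel strength = F/width * 1000
= 74.5 / 34 * 1000
= 2191.18 N/m

2191.18


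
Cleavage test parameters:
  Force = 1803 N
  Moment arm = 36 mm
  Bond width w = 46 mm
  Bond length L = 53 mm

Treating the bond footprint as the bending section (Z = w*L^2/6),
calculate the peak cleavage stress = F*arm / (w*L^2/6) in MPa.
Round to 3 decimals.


M = 1803 * 36 = 64908 N*mm
Z = 46 * 53^2 / 6 = 129214 / 6 mm^3
sigma = M / Z = 6 * 64908 / 129214 = 389448 / 129214
= 3.014 MPa

3.014


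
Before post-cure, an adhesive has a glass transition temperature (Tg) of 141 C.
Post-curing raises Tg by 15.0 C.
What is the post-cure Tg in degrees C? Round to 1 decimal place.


Tg_post = Tg_base + delta_Tg
= 141 + 15.0
= 156.0 C

156.0


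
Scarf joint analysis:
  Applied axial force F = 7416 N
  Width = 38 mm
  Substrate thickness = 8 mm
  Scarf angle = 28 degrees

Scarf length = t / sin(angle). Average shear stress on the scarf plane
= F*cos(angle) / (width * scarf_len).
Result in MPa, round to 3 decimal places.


Scarf length = 8 / sin(28 deg) = 17.0404 mm
cos(28 deg) = 0.882948
Shear = 7416 * 0.882948 / (38 * 17.0404)
= 10.112 MPa

10.112


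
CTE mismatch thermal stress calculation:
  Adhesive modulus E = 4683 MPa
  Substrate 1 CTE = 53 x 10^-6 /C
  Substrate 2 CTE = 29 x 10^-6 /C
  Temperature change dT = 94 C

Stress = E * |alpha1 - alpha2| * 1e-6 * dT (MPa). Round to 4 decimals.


delta_alpha = |53 - 29| = 24 x 10^-6/C
Stress = 4683 * 24e-6 * 94
= 10.5648 MPa

10.5648


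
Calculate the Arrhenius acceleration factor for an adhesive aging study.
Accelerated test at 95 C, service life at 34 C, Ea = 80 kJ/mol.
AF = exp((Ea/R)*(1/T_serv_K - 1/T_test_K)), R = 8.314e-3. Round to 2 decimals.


T_test = 368.15 K, T_serv = 307.15 K
Ea/R = 80 / 0.008314 = 9622.32
AF = exp(9622.32 * (1/307.15 - 1/368.15))
= 179.61

179.61


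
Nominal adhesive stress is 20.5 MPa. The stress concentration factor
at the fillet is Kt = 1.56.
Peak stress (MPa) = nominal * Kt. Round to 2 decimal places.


Peak = 20.5 * 1.56 = 31.98 MPa

31.98


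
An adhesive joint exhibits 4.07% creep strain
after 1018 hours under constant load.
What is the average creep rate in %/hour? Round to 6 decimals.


Creep rate = strain / time
= 4.07 / 1018
= 0.003998 %/h

0.003998


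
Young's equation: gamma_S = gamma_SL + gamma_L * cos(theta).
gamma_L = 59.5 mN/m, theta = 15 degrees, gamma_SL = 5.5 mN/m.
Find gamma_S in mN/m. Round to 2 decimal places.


cos(15 deg) = 0.965926
gamma_S = 5.5 + 59.5 * 0.965926
= 62.97 mN/m

62.97


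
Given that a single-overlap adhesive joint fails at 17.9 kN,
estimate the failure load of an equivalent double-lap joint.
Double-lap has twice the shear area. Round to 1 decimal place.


Double-lap factor = 2
Expected load = 17.9 * 2 = 35.8 kN

35.8


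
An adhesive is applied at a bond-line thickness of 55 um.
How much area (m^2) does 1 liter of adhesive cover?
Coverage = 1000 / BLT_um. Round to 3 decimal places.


Coverage = 1000 / 55 = 18.182 m^2

18.182


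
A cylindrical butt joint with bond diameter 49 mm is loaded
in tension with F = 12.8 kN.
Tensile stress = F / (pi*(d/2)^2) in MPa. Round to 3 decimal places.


Area = pi * (49/2)^2 = 1885.7410 mm^2
Stress = 12.8*1000 / 1885.7410
= 6.788 MPa

6.788


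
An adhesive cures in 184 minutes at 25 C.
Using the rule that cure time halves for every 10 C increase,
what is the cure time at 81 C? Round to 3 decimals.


Factor = 2^((81 - 25) / 10) = 48.5029
Cure time = 184 / 48.5029
= 3.794 minutes

3.794


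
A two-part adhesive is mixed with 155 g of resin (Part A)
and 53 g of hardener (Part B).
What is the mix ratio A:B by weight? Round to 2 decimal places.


Mix ratio = mass_A / mass_B
= 155 / 53
= 2.92

2.92


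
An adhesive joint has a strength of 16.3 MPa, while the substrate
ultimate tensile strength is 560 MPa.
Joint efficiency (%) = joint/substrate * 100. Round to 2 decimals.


Efficiency = 16.3 / 560 * 100
= 2.91%

2.91


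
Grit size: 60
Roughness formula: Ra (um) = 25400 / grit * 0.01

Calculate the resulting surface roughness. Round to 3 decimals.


Ra = 25400 / 60 * 0.01
= 4.233 um

4.233


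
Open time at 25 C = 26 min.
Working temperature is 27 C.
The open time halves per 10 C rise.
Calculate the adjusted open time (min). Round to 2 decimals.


factor = 2^((27 - 25) / 10) = 1.1487
ot = 26 / 1.1487 = 22.63 min

22.63


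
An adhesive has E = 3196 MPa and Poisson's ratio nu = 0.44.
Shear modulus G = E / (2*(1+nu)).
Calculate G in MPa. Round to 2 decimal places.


G = 3196 / (2*(1+0.44))
= 3196 / 2.88
= 1109.72 MPa

1109.72


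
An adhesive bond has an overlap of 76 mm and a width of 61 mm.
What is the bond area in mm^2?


Bond area = overlap * width
= 76 * 61
= 4636 mm^2

4636


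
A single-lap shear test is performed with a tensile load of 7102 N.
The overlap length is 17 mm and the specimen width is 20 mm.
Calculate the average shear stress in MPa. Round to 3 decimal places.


Shear stress = F / (overlap * width)
= 7102 / (17 * 20)
= 7102 / 340
= 20.888 MPa

20.888


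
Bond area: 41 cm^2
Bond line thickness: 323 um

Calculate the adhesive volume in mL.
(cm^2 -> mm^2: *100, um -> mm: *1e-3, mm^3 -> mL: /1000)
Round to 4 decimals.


V = 41*100 * 323*1e-3 / 1000
= 1.3243 mL

1.3243


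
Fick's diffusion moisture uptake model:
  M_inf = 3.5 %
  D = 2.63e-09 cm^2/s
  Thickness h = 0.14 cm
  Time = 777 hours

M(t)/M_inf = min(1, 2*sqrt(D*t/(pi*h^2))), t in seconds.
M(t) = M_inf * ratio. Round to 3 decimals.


t_sec = 777 * 3600 = 2797200
ratio = 2*sqrt(2.63e-09*2797200/(pi*0.14^2))
= min(1, 0.691300)
= 0.691300
M(t) = 3.5 * 0.691300 = 2.420 %

2.420


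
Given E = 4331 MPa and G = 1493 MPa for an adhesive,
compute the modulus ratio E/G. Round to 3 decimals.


E/G ratio = 4331 / 1493 = 2.901

2.901


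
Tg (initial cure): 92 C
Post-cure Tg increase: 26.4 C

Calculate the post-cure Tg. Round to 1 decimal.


Post-cure Tg = 92 + 26.4 = 118.4 C

118.4


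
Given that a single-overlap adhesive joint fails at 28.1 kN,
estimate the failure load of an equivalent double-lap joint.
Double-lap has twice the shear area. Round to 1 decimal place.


Double-lap factor = 2
Expected load = 28.1 * 2 = 56.2 kN

56.2


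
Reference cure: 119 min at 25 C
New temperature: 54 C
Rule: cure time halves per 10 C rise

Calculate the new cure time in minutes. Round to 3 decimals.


factor = 2^((54-25)/10) = 7.4643
t_new = 119 / 7.4643 = 15.943 min

15.943


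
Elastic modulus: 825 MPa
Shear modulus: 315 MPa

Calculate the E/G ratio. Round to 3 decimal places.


E / G = 825 / 315 = 2.619

2.619


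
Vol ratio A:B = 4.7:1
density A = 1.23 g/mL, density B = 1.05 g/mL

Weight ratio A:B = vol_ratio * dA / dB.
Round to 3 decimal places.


Weight ratio = 4.7 * 1.23 / 1.05
= 5.506

5.506


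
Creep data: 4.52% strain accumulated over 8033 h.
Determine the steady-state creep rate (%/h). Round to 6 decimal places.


Rate = 4.52 / 8033 = 0.000563 %/h

0.000563


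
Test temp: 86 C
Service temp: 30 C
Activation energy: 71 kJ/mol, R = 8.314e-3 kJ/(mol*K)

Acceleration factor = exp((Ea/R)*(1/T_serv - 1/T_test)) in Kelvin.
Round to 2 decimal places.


AF = exp((71/0.008314)*(1/303.15 - 1/359.15))
= 80.84

80.84


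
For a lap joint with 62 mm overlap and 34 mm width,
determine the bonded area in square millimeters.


Area = 62 * 34 = 2108 mm^2

2108


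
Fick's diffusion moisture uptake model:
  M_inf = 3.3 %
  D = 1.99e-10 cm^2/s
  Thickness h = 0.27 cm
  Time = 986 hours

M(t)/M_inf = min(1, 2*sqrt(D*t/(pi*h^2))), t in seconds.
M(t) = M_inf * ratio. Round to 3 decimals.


t_sec = 986 * 3600 = 3549600
ratio = 2*sqrt(1.99e-10*3549600/(pi*0.27^2))
= min(1, 0.111073)
= 0.111073
M(t) = 3.3 * 0.111073 = 0.367 %

0.367


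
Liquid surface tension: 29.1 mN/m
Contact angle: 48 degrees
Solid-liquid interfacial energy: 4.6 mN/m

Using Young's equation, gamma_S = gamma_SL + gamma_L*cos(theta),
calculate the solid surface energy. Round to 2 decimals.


gamma_S = 4.6 + 29.1 * cos(48)
= 24.07 mN/m

24.07


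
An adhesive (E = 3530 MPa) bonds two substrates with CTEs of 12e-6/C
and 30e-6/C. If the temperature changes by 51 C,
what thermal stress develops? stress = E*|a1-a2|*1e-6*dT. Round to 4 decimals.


Stress = 3530 * |12 - 30| * 1e-6 * 51
= 3.2405 MPa

3.2405


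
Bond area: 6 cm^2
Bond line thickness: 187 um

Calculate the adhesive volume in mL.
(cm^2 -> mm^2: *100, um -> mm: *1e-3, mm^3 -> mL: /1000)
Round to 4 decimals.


V = 6*100 * 187*1e-3 / 1000
= 0.1122 mL

0.1122


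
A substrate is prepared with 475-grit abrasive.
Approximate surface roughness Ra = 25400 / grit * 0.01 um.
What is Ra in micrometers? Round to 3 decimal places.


Ra = 25400 / 475 * 0.01 = 0.535 um

0.535
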